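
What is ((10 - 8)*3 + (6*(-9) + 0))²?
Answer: 2304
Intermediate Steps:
((10 - 8)*3 + (6*(-9) + 0))² = (2*3 + (-54 + 0))² = (6 - 54)² = (-48)² = 2304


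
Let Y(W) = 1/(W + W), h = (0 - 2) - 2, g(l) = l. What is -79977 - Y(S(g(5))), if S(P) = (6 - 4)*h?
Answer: -1279631/16 ≈ -79977.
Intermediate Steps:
h = -4 (h = -2 - 2 = -4)
S(P) = -8 (S(P) = (6 - 4)*(-4) = 2*(-4) = -8)
Y(W) = 1/(2*W)
-79977 - Y(S(g(5))) = -79977 - 1/(2*(-8)) = -79977 - (-1)/(2*8) = -79977 - 1*(-1/16) = -79977 + 1/16 = -1279631/16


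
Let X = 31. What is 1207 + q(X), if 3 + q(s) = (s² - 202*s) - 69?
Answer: -4166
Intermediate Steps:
q(s) = -72 + s² - 202*s (q(s) = -3 + ((s² - 202*s) - 69) = -3 + (-69 + s² - 202*s) = -72 + s² - 202*s)
1207 + q(X) = 1207 + (-72 + 31² - 202*31) = 1207 + (-72 + 961 - 6262) = 1207 - 5373 = -4166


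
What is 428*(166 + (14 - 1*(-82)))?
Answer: 112136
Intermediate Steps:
428*(166 + (14 - 1*(-82))) = 428*(166 + (14 + 82)) = 428*(166 + 96) = 428*262 = 112136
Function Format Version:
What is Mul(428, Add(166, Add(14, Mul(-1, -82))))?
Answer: 112136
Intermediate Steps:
Mul(428, Add(166, Add(14, Mul(-1, -82)))) = Mul(428, Add(166, Add(14, 82))) = Mul(428, Add(166, 96)) = Mul(428, 262) = 112136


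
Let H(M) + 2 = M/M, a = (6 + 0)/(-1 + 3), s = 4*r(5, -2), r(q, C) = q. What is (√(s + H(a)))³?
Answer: 19*√19 ≈ 82.819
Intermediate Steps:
s = 20 (s = 4*5 = 20)
a = 3 (a = 6/2 = 6*(½) = 3)
H(M) = -1 (H(M) = -2 + M/M = -2 + 1 = -1)
(√(s + H(a)))³ = (√(20 - 1))³ = (√19)³ = 19*√19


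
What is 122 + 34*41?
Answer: 1516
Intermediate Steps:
122 + 34*41 = 122 + 1394 = 1516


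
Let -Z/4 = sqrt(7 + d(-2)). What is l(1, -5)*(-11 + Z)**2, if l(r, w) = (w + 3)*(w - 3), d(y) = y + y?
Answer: 2704 + 1408*sqrt(3) ≈ 5142.7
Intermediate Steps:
d(y) = 2*y
l(r, w) = (-3 + w)*(3 + w) (l(r, w) = (3 + w)*(-3 + w) = (-3 + w)*(3 + w))
Z = -4*sqrt(3) (Z = -4*sqrt(7 + 2*(-2)) = -4*sqrt(7 - 4) = -4*sqrt(3) ≈ -6.9282)
l(1, -5)*(-11 + Z)**2 = (-9 + (-5)**2)*(-11 - 4*sqrt(3))**2 = (-9 + 25)*(-11 - 4*sqrt(3))**2 = 16*(-11 - 4*sqrt(3))**2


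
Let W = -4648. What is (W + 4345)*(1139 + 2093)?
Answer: -979296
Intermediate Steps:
(W + 4345)*(1139 + 2093) = (-4648 + 4345)*(1139 + 2093) = -303*3232 = -979296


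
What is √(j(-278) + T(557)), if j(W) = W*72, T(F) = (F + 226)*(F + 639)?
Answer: 6*√25457 ≈ 957.32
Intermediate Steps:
T(F) = (226 + F)*(639 + F)
j(W) = 72*W
√(j(-278) + T(557)) = √(72*(-278) + (144414 + 557² + 865*557)) = √(-20016 + (144414 + 310249 + 481805)) = √(-20016 + 936468) = √916452 = 6*√25457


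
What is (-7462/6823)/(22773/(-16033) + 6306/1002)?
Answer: -9989793541/44511860108 ≈ -0.22443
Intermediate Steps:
(-7462/6823)/(22773/(-16033) + 6306/1002) = (-7462*1/6823)/(22773*(-1/16033) + 6306*(1/1002)) = -7462/(6823*(-22773/16033 + 1051/167)) = -7462/(6823*13047592/2677511) = -7462/6823*2677511/13047592 = -9989793541/44511860108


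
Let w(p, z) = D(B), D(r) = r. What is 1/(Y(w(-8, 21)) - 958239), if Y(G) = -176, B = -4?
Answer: -1/958415 ≈ -1.0434e-6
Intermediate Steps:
w(p, z) = -4
1/(Y(w(-8, 21)) - 958239) = 1/(-176 - 958239) = 1/(-958415) = -1/958415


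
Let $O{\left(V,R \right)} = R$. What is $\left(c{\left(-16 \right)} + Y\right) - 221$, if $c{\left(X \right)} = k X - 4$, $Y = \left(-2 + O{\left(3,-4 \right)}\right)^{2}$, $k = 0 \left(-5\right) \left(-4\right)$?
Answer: $-189$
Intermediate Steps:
$k = 0$ ($k = 0 \left(-4\right) = 0$)
$Y = 36$ ($Y = \left(-2 - 4\right)^{2} = \left(-6\right)^{2} = 36$)
$c{\left(X \right)} = -4$ ($c{\left(X \right)} = 0 X - 4 = 0 - 4 = -4$)
$\left(c{\left(-16 \right)} + Y\right) - 221 = \left(-4 + 36\right) - 221 = 32 - 221 = -189$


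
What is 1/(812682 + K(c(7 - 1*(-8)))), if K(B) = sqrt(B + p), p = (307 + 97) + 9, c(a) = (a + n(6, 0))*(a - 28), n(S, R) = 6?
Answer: 406341/330226016492 - sqrt(35)/330226016492 ≈ 1.2305e-6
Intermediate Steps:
c(a) = (-28 + a)*(6 + a) (c(a) = (a + 6)*(a - 28) = (6 + a)*(-28 + a) = (-28 + a)*(6 + a))
p = 413 (p = 404 + 9 = 413)
K(B) = sqrt(413 + B) (K(B) = sqrt(B + 413) = sqrt(413 + B))
1/(812682 + K(c(7 - 1*(-8)))) = 1/(812682 + sqrt(413 + (-168 + (7 - 1*(-8))**2 - 22*(7 - 1*(-8))))) = 1/(812682 + sqrt(413 + (-168 + (7 + 8)**2 - 22*(7 + 8)))) = 1/(812682 + sqrt(413 + (-168 + 15**2 - 22*15))) = 1/(812682 + sqrt(413 + (-168 + 225 - 330))) = 1/(812682 + sqrt(413 - 273)) = 1/(812682 + sqrt(140)) = 1/(812682 + 2*sqrt(35))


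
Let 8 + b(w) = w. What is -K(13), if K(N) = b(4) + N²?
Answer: -165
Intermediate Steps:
b(w) = -8 + w
K(N) = -4 + N² (K(N) = (-8 + 4) + N² = -4 + N²)
-K(13) = -(-4 + 13²) = -(-4 + 169) = -1*165 = -165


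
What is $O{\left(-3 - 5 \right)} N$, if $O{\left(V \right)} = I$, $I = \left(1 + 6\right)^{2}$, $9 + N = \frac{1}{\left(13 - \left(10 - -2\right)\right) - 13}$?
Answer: $- \frac{5341}{12} \approx -445.08$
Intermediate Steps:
$N = - \frac{109}{12}$ ($N = -9 + \frac{1}{\left(13 - \left(10 - -2\right)\right) - 13} = -9 + \frac{1}{\left(13 - \left(10 + 2\right)\right) - 13} = -9 + \frac{1}{\left(13 - 12\right) - 13} = -9 + \frac{1}{1 - 13} = -9 + \frac{1}{-12} = -9 - \frac{1}{12} = - \frac{109}{12} \approx -9.0833$)
$I = 49$ ($I = 7^{2} = 49$)
$O{\left(V \right)} = 49$
$O{\left(-3 - 5 \right)} N = 49 \left(- \frac{109}{12}\right) = - \frac{5341}{12}$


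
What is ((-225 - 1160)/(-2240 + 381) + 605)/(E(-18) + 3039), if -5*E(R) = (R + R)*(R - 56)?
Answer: 1876800/7765043 ≈ 0.24170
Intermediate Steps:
E(R) = -2*R*(-56 + R)/5 (E(R) = -(R + R)*(R - 56)/5 = -2*R*(-56 + R)/5)
((-225 - 1160)/(-2240 + 381) + 605)/(E(-18) + 3039) = ((-225 - 1160)/(-2240 + 381) + 605)/((⅖)*(-18)*(56 - 1*(-18)) + 3039) = (-1385/(-1859) + 605)/((⅖)*(-18)*(56 + 18) + 3039) = (-1385*(-1/1859) + 605)/((⅖)*(-18)*74 + 3039) = (1385/1859 + 605)/(-2664/5 + 3039) = 1126080/(1859*(12531/5)) = (1126080/1859)*(5/12531) = 1876800/7765043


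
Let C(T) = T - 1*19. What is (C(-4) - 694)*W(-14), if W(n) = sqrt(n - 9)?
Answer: -717*I*sqrt(23) ≈ -3438.6*I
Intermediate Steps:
C(T) = -19 + T (C(T) = T - 19 = -19 + T)
W(n) = sqrt(-9 + n)
(C(-4) - 694)*W(-14) = ((-19 - 4) - 694)*sqrt(-9 - 14) = (-23 - 694)*sqrt(-23) = -717*I*sqrt(23)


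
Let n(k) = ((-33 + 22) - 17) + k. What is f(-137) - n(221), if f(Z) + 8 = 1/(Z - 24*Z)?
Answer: -633350/3151 ≈ -201.00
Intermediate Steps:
f(Z) = -8 - 1/(23*Z) (f(Z) = -8 + 1/(Z - 24*Z) = -8 + 1/(-23*Z) = -8 - 1/(23*Z))
n(k) = -28 + k (n(k) = (-11 - 17) + k = -28 + k)
f(-137) - n(221) = (-8 - 1/23/(-137)) - (-28 + 221) = (-8 - 1/23*(-1/137)) - 1*193 = (-8 + 1/3151) - 193 = -25207/3151 - 193 = -633350/3151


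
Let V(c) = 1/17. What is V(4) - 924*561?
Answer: -8812187/17 ≈ -5.1836e+5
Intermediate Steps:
V(c) = 1/17
V(4) - 924*561 = 1/17 - 924*561 = 1/17 - 518364 = -8812187/17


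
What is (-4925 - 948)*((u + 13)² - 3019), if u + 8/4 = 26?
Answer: 9690450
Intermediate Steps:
u = 24 (u = -2 + 26 = 24)
(-4925 - 948)*((u + 13)² - 3019) = (-4925 - 948)*((24 + 13)² - 3019) = -5873*(37² - 3019) = -5873*(1369 - 3019) = -5873*(-1650) = 9690450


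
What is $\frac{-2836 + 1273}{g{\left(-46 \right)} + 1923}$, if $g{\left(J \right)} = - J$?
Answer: $- \frac{1563}{1969} \approx -0.7938$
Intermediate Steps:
$\frac{-2836 + 1273}{g{\left(-46 \right)} + 1923} = \frac{-2836 + 1273}{\left(-1\right) \left(-46\right) + 1923} = - \frac{1563}{46 + 1923} = - \frac{1563}{1969}$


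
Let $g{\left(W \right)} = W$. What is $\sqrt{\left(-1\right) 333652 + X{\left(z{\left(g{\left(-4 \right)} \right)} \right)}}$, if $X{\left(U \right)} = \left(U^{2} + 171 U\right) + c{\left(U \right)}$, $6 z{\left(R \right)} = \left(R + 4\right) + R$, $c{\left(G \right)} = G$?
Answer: $\frac{14 i \sqrt{15326}}{3} \approx 577.72 i$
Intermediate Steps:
$z{\left(R \right)} = \frac{2}{3} + \frac{R}{3}$ ($z{\left(R \right)} = \frac{\left(R + 4\right) + R}{6} = \frac{\left(4 + R\right) + R}{6} = \frac{4 + 2 R}{6} = \frac{2}{3} + \frac{R}{3}$)
$X{\left(U \right)} = U^{2} + 172 U$ ($X{\left(U \right)} = \left(U^{2} + 171 U\right) + U = U^{2} + 172 U$)
$\sqrt{\left(-1\right) 333652 + X{\left(z{\left(g{\left(-4 \right)} \right)} \right)}} = \sqrt{\left(-1\right) 333652 + \left(\frac{2}{3} + \frac{1}{3} \left(-4\right)\right) \left(172 + \left(\frac{2}{3} + \frac{1}{3} \left(-4\right)\right)\right)} = \sqrt{-333652 + \left(\frac{2}{3} - \frac{4}{3}\right) \left(172 + \left(\frac{2}{3} - \frac{4}{3}\right)\right)} = \sqrt{-333652 - \frac{2 \left(172 - \frac{2}{3}\right)}{3}} = \sqrt{-333652 - \frac{1028}{9}} = \sqrt{- \frac{3003896}{9}} = \frac{14 i \sqrt{15326}}{3}$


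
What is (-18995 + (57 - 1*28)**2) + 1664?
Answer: -16490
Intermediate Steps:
(-18995 + (57 - 1*28)**2) + 1664 = (-18995 + (57 - 28)**2) + 1664 = (-18995 + 29**2) + 1664 = (-18995 + 841) + 1664 = -18154 + 1664 = -16490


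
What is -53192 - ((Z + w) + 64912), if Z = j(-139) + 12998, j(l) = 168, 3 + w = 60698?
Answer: -191965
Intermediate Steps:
w = 60695 (w = -3 + 60698 = 60695)
Z = 13166 (Z = 168 + 12998 = 13166)
-53192 - ((Z + w) + 64912) = -53192 - ((13166 + 60695) + 64912) = -53192 - (73861 + 64912) = -53192 - 1*138773 = -53192 - 138773 = -191965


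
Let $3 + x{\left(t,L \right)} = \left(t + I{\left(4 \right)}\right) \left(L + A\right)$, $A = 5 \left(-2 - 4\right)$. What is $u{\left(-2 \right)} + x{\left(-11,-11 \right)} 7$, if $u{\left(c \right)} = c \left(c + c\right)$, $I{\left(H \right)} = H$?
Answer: $1996$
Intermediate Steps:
$A = -30$ ($A = 5 \left(-6\right) = -30$)
$x{\left(t,L \right)} = -3 + \left(-30 + L\right) \left(4 + t\right)$ ($x{\left(t,L \right)} = -3 + \left(t + 4\right) \left(L - 30\right) = -3 + \left(4 + t\right) \left(-30 + L\right) = -3 + \left(-30 + L\right) \left(4 + t\right)$)
$u{\left(c \right)} = 2 c^{2}$ ($u{\left(c \right)} = c 2 c = 2 c^{2}$)
$u{\left(-2 \right)} + x{\left(-11,-11 \right)} 7 = 2 \left(-2\right)^{2} + \left(-123 - -330 + 4 \left(-11\right) - -121\right) 7 = 2 \cdot 4 + \left(-123 + 330 - 44 + 121\right) 7 = 8 + 284 \cdot 7 = 8 + 1988 = 1996$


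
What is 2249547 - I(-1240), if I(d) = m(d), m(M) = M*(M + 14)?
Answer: 729307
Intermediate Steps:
m(M) = M*(14 + M)
I(d) = d*(14 + d)
2249547 - I(-1240) = 2249547 - (-1240)*(14 - 1240) = 2249547 - (-1240)*(-1226) = 2249547 - 1*1520240 = 2249547 - 1520240 = 729307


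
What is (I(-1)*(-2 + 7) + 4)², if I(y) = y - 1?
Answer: 36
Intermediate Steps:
I(y) = -1 + y
(I(-1)*(-2 + 7) + 4)² = ((-1 - 1)*(-2 + 7) + 4)² = (-2*5 + 4)² = (-10 + 4)² = (-6)² = 36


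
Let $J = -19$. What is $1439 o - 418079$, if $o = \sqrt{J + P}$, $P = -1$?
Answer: $-418079 + 2878 i \sqrt{5} \approx -4.1808 \cdot 10^{5} + 6435.4 i$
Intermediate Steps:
$o = 2 i \sqrt{5}$ ($o = \sqrt{-19 - 1} = \sqrt{-20} = 2 i \sqrt{5} \approx 4.4721 i$)
$1439 o - 418079 = 1439 \cdot 2 i \sqrt{5} - 418079 = 2878 i \sqrt{5} - 418079 = -418079 + 2878 i \sqrt{5}$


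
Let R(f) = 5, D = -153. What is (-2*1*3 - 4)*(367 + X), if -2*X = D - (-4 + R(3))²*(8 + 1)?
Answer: -4480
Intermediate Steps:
X = 81 (X = -(-153 - (-4 + 5)²*(8 + 1))/2 = -(-153 - 1²*9)/2 = -(-153 - 9)/2 = -½*(-162) = 81)
(-2*1*3 - 4)*(367 + X) = (-2*1*3 - 4)*(367 + 81) = (-2*3 - 4)*448 = (-6 - 4)*448 = -10*448 = -4480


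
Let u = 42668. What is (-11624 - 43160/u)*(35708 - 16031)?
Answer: -2440026668646/10667 ≈ -2.2875e+8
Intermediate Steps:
(-11624 - 43160/u)*(35708 - 16031) = (-11624 - 43160/42668)*(35708 - 16031) = (-11624 - 43160*1/42668)*19677 = (-11624 - 10790/10667)*19677 = -124003998/10667*19677 = -2440026668646/10667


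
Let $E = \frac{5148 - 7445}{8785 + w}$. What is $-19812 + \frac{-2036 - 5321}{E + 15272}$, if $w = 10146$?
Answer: $- \frac{818289275941}{41301705} \approx -19812.0$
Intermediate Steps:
$E = - \frac{2297}{18931}$ ($E = \frac{5148 - 7445}{8785 + 10146} = - \frac{2297}{18931} \approx -0.12134$)
$-19812 + \frac{-2036 - 5321}{E + 15272} = -19812 + \frac{-2036 - 5321}{- \frac{2297}{18931} + 15272} = -19812 - \frac{7357}{\frac{289111935}{18931}} = -19812 - \frac{19896481}{41301705} = - \frac{818289275941}{41301705}$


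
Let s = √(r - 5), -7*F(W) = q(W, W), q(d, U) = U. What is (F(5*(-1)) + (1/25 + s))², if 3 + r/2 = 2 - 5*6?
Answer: -2034451/30625 + 264*I*√67/175 ≈ -66.431 + 12.348*I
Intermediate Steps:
r = -62 (r = -6 + 2*(2 - 5*6) = -6 + 2*(2 - 30) = -6 + 2*(-28) = -6 - 56 = -62)
F(W) = -W/7
s = I*√67 (s = √(-62 - 5) = √(-67) = I*√67 ≈ 8.1853*I)
(F(5*(-1)) + (1/25 + s))² = (-5*(-1)/7 + (1/25 + I*√67))² = (-⅐*(-5) + (1/25 + I*√67))² = (5/7 + (1/25 + I*√67))² = (132/175 + I*√67)²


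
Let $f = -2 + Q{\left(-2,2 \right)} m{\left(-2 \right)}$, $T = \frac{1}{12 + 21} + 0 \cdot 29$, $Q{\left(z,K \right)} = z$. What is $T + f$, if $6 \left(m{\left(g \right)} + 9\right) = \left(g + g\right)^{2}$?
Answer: $\frac{353}{33} \approx 10.697$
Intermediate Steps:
$m{\left(g \right)} = -9 + \frac{2 g^{2}}{3}$ ($m{\left(g \right)} = -9 + \frac{\left(g + g\right)^{2}}{6} = -9 + \frac{\left(2 g\right)^{2}}{6} = -9 + \frac{4 g^{2}}{6} = -9 + \frac{2 g^{2}}{3}$)
$T = \frac{1}{33}$ ($T = \frac{1}{33} + 0 = \frac{1}{33} \approx 0.030303$)
$f = \frac{32}{3}$ ($f = -2 - 2 \left(-9 + \frac{2 \left(-2\right)^{2}}{3}\right) = -2 - 2 \left(-9 + \frac{2}{3} \cdot 4\right) = -2 - 2 \left(-9 + \frac{8}{3}\right) = -2 - - \frac{38}{3} = -2 + \frac{38}{3} = \frac{32}{3} \approx 10.667$)
$T + f = \frac{1}{33} + \frac{32}{3} = \frac{353}{33}$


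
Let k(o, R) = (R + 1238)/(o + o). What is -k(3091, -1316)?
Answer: 39/3091 ≈ 0.012617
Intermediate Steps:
k(o, R) = (1238 + R)/(2*o) (k(o, R) = (1238 + R)/((2*o)) = (1238 + R)*(1/(2*o)) = (1238 + R)/(2*o))
-k(3091, -1316) = -(1238 - 1316)/(2*3091) = -(-78)/(2*3091) = -1*(-39/3091) = 39/3091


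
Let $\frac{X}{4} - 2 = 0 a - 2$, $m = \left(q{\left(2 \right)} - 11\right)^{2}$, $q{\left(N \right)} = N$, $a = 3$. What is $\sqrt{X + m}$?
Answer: $9$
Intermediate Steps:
$m = 81$ ($m = \left(2 - 11\right)^{2} = \left(-9\right)^{2} = 81$)
$X = 0$ ($X = 8 + 4 \left(0 \cdot 3 - 2\right) = 8 + 4 \left(0 - 2\right) = 8 + 4 \left(-2\right) = 8 - 8 = 0$)
$\sqrt{X + m} = \sqrt{0 + 81} = \sqrt{81} = 9$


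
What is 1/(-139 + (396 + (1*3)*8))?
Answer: 1/281 ≈ 0.0035587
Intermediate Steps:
1/(-139 + (396 + (1*3)*8)) = 1/(-139 + (396 + 3*8)) = 1/(-139 + (396 + 24)) = 1/(-139 + 420) = 1/281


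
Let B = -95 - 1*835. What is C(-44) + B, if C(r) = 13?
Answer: -917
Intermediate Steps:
B = -930 (B = -95 - 835 = -930)
C(-44) + B = 13 - 930 = -917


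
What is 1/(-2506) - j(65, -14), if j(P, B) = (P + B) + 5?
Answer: -140337/2506 ≈ -56.000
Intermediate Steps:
j(P, B) = 5 + B + P (j(P, B) = (B + P) + 5 = 5 + B + P)
1/(-2506) - j(65, -14) = 1/(-2506) - (5 - 14 + 65) = -1/2506 - 1*56 = -1/2506 - 56 = -140337/2506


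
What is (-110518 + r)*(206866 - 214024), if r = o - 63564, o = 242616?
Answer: -490566372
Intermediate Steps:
r = 179052 (r = 242616 - 63564 = 179052)
(-110518 + r)*(206866 - 214024) = (-110518 + 179052)*(206866 - 214024) = 68534*(-7158) = -490566372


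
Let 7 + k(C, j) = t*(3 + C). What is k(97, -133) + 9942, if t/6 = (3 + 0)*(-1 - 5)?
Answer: -865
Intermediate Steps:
t = -108 (t = 6*((3 + 0)*(-1 - 5)) = 6*(3*(-6)) = 6*(-18) = -108)
k(C, j) = -331 - 108*C (k(C, j) = -7 - 108*(3 + C) = -7 + (-324 - 108*C) = -331 - 108*C)
k(97, -133) + 9942 = (-331 - 108*97) + 9942 = (-331 - 10476) + 9942 = -10807 + 9942 = -865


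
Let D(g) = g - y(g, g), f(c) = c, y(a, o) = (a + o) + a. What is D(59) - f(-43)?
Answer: -75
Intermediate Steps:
y(a, o) = o + 2*a
D(g) = -2*g (D(g) = g - (g + 2*g) = g - 3*g = -2*g)
D(59) - f(-43) = -2*59 - 1*(-43) = -118 + 43 = -75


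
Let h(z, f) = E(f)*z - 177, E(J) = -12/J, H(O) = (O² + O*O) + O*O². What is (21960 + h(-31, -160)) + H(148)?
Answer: 132295227/40 ≈ 3.3074e+6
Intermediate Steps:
H(O) = O³ + 2*O² (H(O) = (O² + O²) + O³ = 2*O² + O³ = O³ + 2*O²)
h(z, f) = -177 - 12*z/f (h(z, f) = (-12/f)*z - 177 = -12*z/f - 177 = -177 - 12*z/f)
(21960 + h(-31, -160)) + H(148) = (21960 + (-177 - 12*(-31)/(-160))) + 148²*(2 + 148) = (21960 + (-177 - 12*(-31)*(-1/160))) + 21904*150 = (21960 + (-177 - 93/40)) + 3285600 = (21960 - 7173/40) + 3285600 = 871227/40 + 3285600 = 132295227/40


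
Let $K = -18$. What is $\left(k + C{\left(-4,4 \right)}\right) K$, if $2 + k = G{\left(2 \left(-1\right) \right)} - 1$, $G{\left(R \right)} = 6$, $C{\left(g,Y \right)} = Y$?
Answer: $-126$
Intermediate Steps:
$k = 3$ ($k = -2 + \left(6 - 1\right) = -2 + 5 = 3$)
$\left(k + C{\left(-4,4 \right)}\right) K = \left(3 + 4\right) \left(-18\right) = 7 \left(-18\right) = -126$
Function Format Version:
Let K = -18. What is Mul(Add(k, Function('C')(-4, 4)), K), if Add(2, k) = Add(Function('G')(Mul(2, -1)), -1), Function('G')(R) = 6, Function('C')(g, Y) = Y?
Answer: -126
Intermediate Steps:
k = 3 (k = Add(-2, Add(6, -1)) = Add(-2, 5) = 3)
Mul(Add(k, Function('C')(-4, 4)), K) = Mul(Add(3, 4), -18) = Mul(7, -18) = -126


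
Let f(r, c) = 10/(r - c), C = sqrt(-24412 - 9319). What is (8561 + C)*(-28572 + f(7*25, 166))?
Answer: -2201358418/9 - 257138*I*sqrt(33731)/9 ≈ -2.446e+8 - 5.2473e+6*I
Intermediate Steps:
C = I*sqrt(33731) (C = sqrt(-33731) = I*sqrt(33731) ≈ 183.66*I)
(8561 + C)*(-28572 + f(7*25, 166)) = (8561 + I*sqrt(33731))*(-28572 + 10/(7*25 - 1*166)) = (8561 + I*sqrt(33731))*(-28572 + 10/(175 - 166)) = (8561 + I*sqrt(33731))*(-28572 + 10/9) = (8561 + I*sqrt(33731))*(-257138/9) = -2201358418/9 - 257138*I*sqrt(33731)/9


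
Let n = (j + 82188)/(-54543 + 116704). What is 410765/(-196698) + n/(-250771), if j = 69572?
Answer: -6403107019338695/3066163068615438 ≈ -2.0883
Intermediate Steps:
n = 151760/62161 (n = (69572 + 82188)/(-54543 + 116704) = 151760/62161 ≈ 2.4414)
410765/(-196698) + n/(-250771) = 410765/(-196698) + (151760/62161)/(-250771) = 410765*(-1/196698) + (151760/62161)*(-1/250771) = -410765/196698 - 151760/15588176131 = -6403107019338695/3066163068615438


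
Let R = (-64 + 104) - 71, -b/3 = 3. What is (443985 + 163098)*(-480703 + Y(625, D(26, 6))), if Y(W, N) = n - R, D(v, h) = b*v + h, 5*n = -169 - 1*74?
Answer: -1459186520049/5 ≈ -2.9184e+11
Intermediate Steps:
b = -9 (b = -3*3 = -9)
n = -243/5 (n = (-169 - 1*74)/5 = (-169 - 74)/5 = (⅕)*(-243) = -243/5 ≈ -48.600)
R = -31 (R = 40 - 71 = -31)
D(v, h) = h - 9*v (D(v, h) = -9*v + h = h - 9*v)
Y(W, N) = -88/5 (Y(W, N) = -243/5 - 1*(-31) = -243/5 + 31 = -88/5)
(443985 + 163098)*(-480703 + Y(625, D(26, 6))) = (443985 + 163098)*(-480703 - 88/5) = 607083*(-2403603/5) = -1459186520049/5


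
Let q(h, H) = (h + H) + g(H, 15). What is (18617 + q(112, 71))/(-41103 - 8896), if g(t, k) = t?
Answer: -18871/49999 ≈ -0.37743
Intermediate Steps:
q(h, H) = h + 2*H (q(h, H) = (h + H) + H = (H + h) + H = h + 2*H)
(18617 + q(112, 71))/(-41103 - 8896) = (18617 + (112 + 2*71))/(-41103 - 8896) = (18617 + (112 + 142))/(-49999) = (18617 + 254)*(-1/49999) = 18871*(-1/49999) = -18871/49999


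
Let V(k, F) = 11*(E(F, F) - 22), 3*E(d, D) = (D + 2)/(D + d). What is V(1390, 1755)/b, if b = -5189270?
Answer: 2528933/54643013100 ≈ 4.6281e-5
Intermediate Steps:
E(d, D) = (2 + D)/(3*(D + d)) (E(d, D) = ((D + 2)/(D + d))/3 = ((2 + D)/(D + d))/3 = (2 + D)/(3*(D + d)))
V(k, F) = -242 + 11*(2 + F)/(6*F) (V(k, F) = 11*((2 + F)/(3*(F + F)) - 22) = 11*((2 + F)/(3*((2*F))) - 22) = 11*((1/(2*F))*(2 + F)/3 - 22) = 11*((2 + F)/(6*F) - 22) = 11*(-22 + (2 + F)/(6*F)) = -242 + 11*(2 + F)/(6*F))
V(1390, 1755)/b = ((11/6)*(2 - 131*1755)/1755)/(-5189270) = ((11/6)*(1/1755)*(2 - 229905))*(-1/5189270) = ((11/6)*(1/1755)*(-229903))*(-1/5189270) = -2528933/10530*(-1/5189270) = 2528933/54643013100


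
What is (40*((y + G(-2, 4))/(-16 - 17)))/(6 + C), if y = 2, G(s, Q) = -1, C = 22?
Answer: -10/231 ≈ -0.043290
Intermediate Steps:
(40*((y + G(-2, 4))/(-16 - 17)))/(6 + C) = (40*((2 - 1)/(-16 - 17)))/(6 + 22) = (40*(1/(-33)))/28 = (40*(1*(-1/33)))*(1/28) = (40*(-1/33))*(1/28) = -40/33*1/28 = -10/231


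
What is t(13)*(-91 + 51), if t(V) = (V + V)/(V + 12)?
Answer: -208/5 ≈ -41.600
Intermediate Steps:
t(V) = 2*V/(12 + V) (t(V) = (2*V)/(12 + V) = 2*V/(12 + V))
t(13)*(-91 + 51) = (2*13/(12 + 13))*(-91 + 51) = (2*13/25)*(-40) = (2*13*(1/25))*(-40) = (26/25)*(-40) = -208/5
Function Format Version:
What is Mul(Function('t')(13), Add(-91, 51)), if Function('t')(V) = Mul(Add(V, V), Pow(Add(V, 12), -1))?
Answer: Rational(-208, 5) ≈ -41.600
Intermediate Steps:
Function('t')(V) = Mul(2, V, Pow(Add(12, V), -1)) (Function('t')(V) = Mul(Mul(2, V), Pow(Add(12, V), -1)) = Mul(2, V, Pow(Add(12, V), -1)))
Mul(Function('t')(13), Add(-91, 51)) = Mul(Mul(2, 13, Pow(Add(12, 13), -1)), Add(-91, 51)) = Mul(Mul(2, 13, Pow(25, -1)), -40) = Mul(Mul(2, 13, Rational(1, 25)), -40) = Mul(Rational(26, 25), -40) = Rational(-208, 5)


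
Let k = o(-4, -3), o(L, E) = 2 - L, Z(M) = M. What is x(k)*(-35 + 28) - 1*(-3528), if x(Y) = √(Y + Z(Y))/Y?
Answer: 3528 - 7*√3/3 ≈ 3524.0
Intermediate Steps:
k = 6 (k = 2 - 1*(-4) = 2 + 4 = 6)
x(Y) = √2/√Y (x(Y) = √(Y + Y)/Y = √(2*Y)/Y = (√2*√Y)/Y = √2/√Y)
x(k)*(-35 + 28) - 1*(-3528) = (√2/√6)*(-35 + 28) - 1*(-3528) = (√2*(√6/6))*(-7) + 3528 = (√3/3)*(-7) + 3528 = -7*√3/3 + 3528 = 3528 - 7*√3/3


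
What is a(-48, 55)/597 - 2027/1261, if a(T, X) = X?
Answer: -1140764/752817 ≈ -1.5153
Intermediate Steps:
a(-48, 55)/597 - 2027/1261 = 55/597 - 2027/1261 = -1140764/752817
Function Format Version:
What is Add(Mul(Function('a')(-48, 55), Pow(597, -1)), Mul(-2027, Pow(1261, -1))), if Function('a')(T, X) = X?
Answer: Rational(-1140764, 752817) ≈ -1.5153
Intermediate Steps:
Add(Mul(Function('a')(-48, 55), Pow(597, -1)), Mul(-2027, Pow(1261, -1))) = Add(Mul(55, Pow(597, -1)), Mul(-2027, Pow(1261, -1))) = Add(Mul(55, Rational(1, 597)), Mul(-2027, Rational(1, 1261))) = Add(Rational(55, 597), Rational(-2027, 1261)) = Rational(-1140764, 752817)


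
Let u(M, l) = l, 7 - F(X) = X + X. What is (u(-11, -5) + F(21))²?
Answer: 1600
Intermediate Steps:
F(X) = 7 - 2*X (F(X) = 7 - (X + X) = 7 - 2*X)
(u(-11, -5) + F(21))² = (-5 + (7 - 2*21))² = (-5 + (7 - 42))² = (-5 - 35)² = (-40)² = 1600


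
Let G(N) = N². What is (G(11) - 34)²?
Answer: 7569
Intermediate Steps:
(G(11) - 34)² = (11² - 34)² = (121 - 34)² = 87² = 7569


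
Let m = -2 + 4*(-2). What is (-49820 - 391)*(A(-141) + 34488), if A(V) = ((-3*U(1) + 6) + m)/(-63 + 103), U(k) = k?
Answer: -69266727243/40 ≈ -1.7317e+9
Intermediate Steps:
m = -10 (m = -2 - 8 = -10)
A(V) = -7/40 (A(V) = ((-3*1 + 6) - 10)/(-63 + 103) = ((-3 + 6) - 10)/40 = (3 - 10)*(1/40) = -7*1/40 = -7/40)
(-49820 - 391)*(A(-141) + 34488) = (-49820 - 391)*(-7/40 + 34488) = -50211*1379513/40 = -69266727243/40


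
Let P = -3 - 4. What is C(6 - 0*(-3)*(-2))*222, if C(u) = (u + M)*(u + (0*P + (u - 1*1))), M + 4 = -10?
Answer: -19536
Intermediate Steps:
M = -14 (M = -4 - 10 = -14)
P = -7
C(u) = (-1 + 2*u)*(-14 + u) (C(u) = (u - 14)*(u + (0*(-7) + (u - 1*1))) = (-14 + u)*(u + (0 + (u - 1))) = (-14 + u)*(u + (0 + (-1 + u))) = (-14 + u)*(u + (-1 + u)) = (-14 + u)*(-1 + 2*u) = (-1 + 2*u)*(-14 + u))
C(6 - 0*(-3)*(-2))*222 = (14 - 29*(6 - 0*(-3)*(-2)) + 2*(6 - 0*(-3)*(-2))**2)*222 = (14 - 29*(6 - 0*(-2)) + 2*(6 - 0*(-2))**2)*222 = (14 - 29*(6 - 1*0) + 2*(6 - 1*0)**2)*222 = (14 - 29*(6 + 0) + 2*(6 + 0)**2)*222 = (14 - 29*6 + 2*6**2)*222 = (14 - 174 + 2*36)*222 = (14 - 174 + 72)*222 = -88*222 = -19536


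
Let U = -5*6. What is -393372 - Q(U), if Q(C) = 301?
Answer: -393673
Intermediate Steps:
U = -30
-393372 - Q(U) = -393372 - 1*301 = -393372 - 301 = -393673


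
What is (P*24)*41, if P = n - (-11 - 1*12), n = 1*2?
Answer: 24600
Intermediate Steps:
n = 2
P = 25 (P = 2 - (-11 - 1*12) = 2 - (-11 - 12) = 2 - 1*(-23) = 2 + 23 = 25)
(P*24)*41 = (25*24)*41 = 600*41 = 24600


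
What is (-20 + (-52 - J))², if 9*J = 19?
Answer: 444889/81 ≈ 5492.5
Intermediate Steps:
J = 19/9 (J = (⅑)*19 = 19/9 ≈ 2.1111)
(-20 + (-52 - J))² = (-20 + (-52 - 1*19/9))² = (-20 + (-52 - 19/9))² = (-20 - 487/9)² = (-667/9)² = 444889/81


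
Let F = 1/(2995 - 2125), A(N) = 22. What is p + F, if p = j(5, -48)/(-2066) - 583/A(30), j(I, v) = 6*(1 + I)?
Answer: -11915221/449355 ≈ -26.516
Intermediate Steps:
F = 1/870 ≈ 0.0011494
j(I, v) = 6 + 6*I
p = -54785/2066 (p = (6 + 6*5)/(-2066) - 583/22 = (6 + 30)*(-1/2066) - 583*1/22 = 36*(-1/2066) - 53/2 = -18/1033 - 53/2 = -54785/2066 ≈ -26.517)
p + F = -54785/2066 + 1/870 = -11915221/449355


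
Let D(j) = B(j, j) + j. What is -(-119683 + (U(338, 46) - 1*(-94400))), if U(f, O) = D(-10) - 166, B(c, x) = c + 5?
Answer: 25464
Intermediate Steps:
B(c, x) = 5 + c
D(j) = 5 + 2*j (D(j) = (5 + j) + j = 5 + 2*j)
U(f, O) = -181 (U(f, O) = (5 + 2*(-10)) - 166 = (5 - 20) - 166 = -15 - 166 = -181)
-(-119683 + (U(338, 46) - 1*(-94400))) = -(-119683 + (-181 - 1*(-94400))) = -(-119683 + (-181 + 94400)) = -(-119683 + 94219) = -1*(-25464) = 25464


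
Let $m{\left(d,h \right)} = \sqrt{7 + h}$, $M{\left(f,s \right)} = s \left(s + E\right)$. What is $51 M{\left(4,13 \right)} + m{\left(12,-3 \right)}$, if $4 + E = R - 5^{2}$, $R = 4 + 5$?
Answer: $-4639$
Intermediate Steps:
$R = 9$
$E = -20$ ($E = -4 + \left(9 - 5^{2}\right) = -4 + \left(9 - 25\right) = -4 - 16 = -20$)
$M{\left(f,s \right)} = s \left(-20 + s\right)$ ($M{\left(f,s \right)} = s \left(s - 20\right) = s \left(-20 + s\right)$)
$51 M{\left(4,13 \right)} + m{\left(12,-3 \right)} = 51 \cdot 13 \left(-20 + 13\right) + \sqrt{7 - 3} = 51 \cdot 13 \left(-7\right) + \sqrt{4} = 51 \left(-91\right) + 2 = -4641 + 2 = -4639$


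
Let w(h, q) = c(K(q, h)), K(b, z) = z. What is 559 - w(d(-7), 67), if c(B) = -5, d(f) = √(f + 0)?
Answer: 564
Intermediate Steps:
d(f) = √f
w(h, q) = -5
559 - w(d(-7), 67) = 559 - 1*(-5) = 559 + 5 = 564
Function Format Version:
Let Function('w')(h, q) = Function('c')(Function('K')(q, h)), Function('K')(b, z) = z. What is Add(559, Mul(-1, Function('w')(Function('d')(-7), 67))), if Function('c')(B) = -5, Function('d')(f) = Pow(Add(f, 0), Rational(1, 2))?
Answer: 564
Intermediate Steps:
Function('d')(f) = Pow(f, Rational(1, 2))
Function('w')(h, q) = -5
Add(559, Mul(-1, Function('w')(Function('d')(-7), 67))) = Add(559, Mul(-1, -5)) = Add(559, 5) = 564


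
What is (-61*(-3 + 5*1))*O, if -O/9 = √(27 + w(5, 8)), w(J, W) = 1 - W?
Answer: 2196*√5 ≈ 4910.4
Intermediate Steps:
O = -18*√5 (O = -9*√(27 + (1 - 1*8)) = -9*√(27 + (1 - 8)) = -9*√(27 - 7) = -18*√5 ≈ -40.249)
(-61*(-3 + 5*1))*O = (-61*(-3 + 5*1))*(-18*√5) = (-61*(-3 + 5))*(-18*√5) = (-61*2)*(-18*√5) = -(-2196)*√5 = 2196*√5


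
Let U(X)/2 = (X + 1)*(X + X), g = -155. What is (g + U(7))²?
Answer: 4761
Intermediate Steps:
U(X) = 4*X*(1 + X) (U(X) = 2*((X + 1)*(X + X)) = 2*((1 + X)*(2*X)) = 2*(2*X*(1 + X)) = 4*X*(1 + X))
(g + U(7))² = (-155 + 4*7*(1 + 7))² = (-155 + 4*7*8)² = (-155 + 224)² = 69² = 4761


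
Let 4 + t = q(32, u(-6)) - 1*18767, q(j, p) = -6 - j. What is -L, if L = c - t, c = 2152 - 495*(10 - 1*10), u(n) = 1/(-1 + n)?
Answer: -20961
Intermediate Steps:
t = -18809 (t = -4 + ((-6 - 1*32) - 1*18767) = -4 + ((-6 - 32) - 18767) = -4 + (-38 - 18767) = -4 - 18805 = -18809)
c = 2152 (c = 2152 - 495*(10 - 10) = 2152 - 495*0 = 2152 + 0 = 2152)
L = 20961 (L = 2152 - 1*(-18809) = 2152 + 18809 = 20961)
-L = -1*20961 = -20961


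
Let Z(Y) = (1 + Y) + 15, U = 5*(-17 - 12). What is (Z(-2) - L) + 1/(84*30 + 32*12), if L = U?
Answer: 461737/2904 ≈ 159.00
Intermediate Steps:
U = -145 (U = 5*(-29) = -145)
L = -145
Z(Y) = 16 + Y
(Z(-2) - L) + 1/(84*30 + 32*12) = ((16 - 2) - 1*(-145)) + 1/(84*30 + 32*12) = (14 + 145) + 1/(2520 + 384) = 159 + 1/2904 = 461737/2904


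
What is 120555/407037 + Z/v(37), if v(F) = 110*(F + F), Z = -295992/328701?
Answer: 344341101/1163053705 ≈ 0.29607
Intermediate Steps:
Z = -98664/109567 (Z = -295992*1/328701 = -98664/109567 ≈ -0.90049)
v(F) = 220*F (v(F) = 110*(2*F) = 220*F)
120555/407037 + Z/v(37) = 120555/407037 - 98664/(109567*(220*37)) = 120555*(1/407037) - 98664/109567/8140 = 2115/7141 - 98664/109567*1/8140 = 2115/7141 - 24666/222968845 = 344341101/1163053705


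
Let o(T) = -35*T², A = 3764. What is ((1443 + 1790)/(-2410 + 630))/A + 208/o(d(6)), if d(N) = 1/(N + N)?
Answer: -40135223399/46899440 ≈ -855.77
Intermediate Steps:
d(N) = 1/(2*N)
((1443 + 1790)/(-2410 + 630))/A + 208/o(d(6)) = ((1443 + 1790)/(-2410 + 630))/3764 + 208/((-35*((½)/6)²)) = (3233/(-1780))*(1/3764) + 208/((-35*((½)*(⅙))²)) = (3233*(-1/1780))*(1/3764) + 208/((-35*(1/12)²)) = -3233/1780*1/3764 + 208/((-35*1/144)) = -3233/6699920 + 208/(-35/144) = -3233/6699920 + 208*(-144/35) = -3233/6699920 - 29952/35 = -40135223399/46899440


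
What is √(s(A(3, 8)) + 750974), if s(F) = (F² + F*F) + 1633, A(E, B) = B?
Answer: √752735 ≈ 867.60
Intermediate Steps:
s(F) = 1633 + 2*F² (s(F) = (F² + F²) + 1633 = 2*F² + 1633 = 1633 + 2*F²)
√(s(A(3, 8)) + 750974) = √((1633 + 2*8²) + 750974) = √((1633 + 2*64) + 750974) = √((1633 + 128) + 750974) = √(1761 + 750974) = √752735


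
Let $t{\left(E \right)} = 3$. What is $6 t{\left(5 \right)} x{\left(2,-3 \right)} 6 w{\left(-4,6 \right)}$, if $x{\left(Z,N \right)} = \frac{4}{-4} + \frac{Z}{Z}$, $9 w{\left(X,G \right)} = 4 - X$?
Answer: $0$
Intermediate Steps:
$w{\left(X,G \right)} = \frac{4}{9} - \frac{X}{9}$ ($w{\left(X,G \right)} = \frac{4 - X}{9} = \frac{4}{9} - \frac{X}{9}$)
$x{\left(Z,N \right)} = 0$ ($x{\left(Z,N \right)} = 4 \left(- \frac{1}{4}\right) + 1 = -1 + 1 = 0$)
$6 t{\left(5 \right)} x{\left(2,-3 \right)} 6 w{\left(-4,6 \right)} = 6 \cdot 3 \cdot 0 \cdot 6 \left(\frac{4}{9} - - \frac{4}{9}\right) = 6 \cdot 0 \cdot 6 \left(\frac{4}{9} + \frac{4}{9}\right) = 6 \cdot 0 \cdot \frac{8}{9} = 0 \cdot \frac{8}{9} = 0$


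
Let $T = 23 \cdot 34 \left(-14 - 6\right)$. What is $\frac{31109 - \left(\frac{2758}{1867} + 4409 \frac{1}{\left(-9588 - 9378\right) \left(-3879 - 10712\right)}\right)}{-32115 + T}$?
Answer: $- \frac{16072023139545367}{24673114321898010} \approx -0.6514$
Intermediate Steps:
$T = -15640$ ($T = 782 \left(-20\right) = -15640$)
$\frac{31109 - \left(\frac{2758}{1867} + 4409 \frac{1}{\left(-9588 - 9378\right) \left(-3879 - 10712\right)}\right)}{-32115 + T} = \frac{31109 - \left(\frac{2758}{1867} + 4409 \frac{1}{\left(-9588 - 9378\right) \left(-3879 - 10712\right)}\right)}{-32115 - 15640} = \frac{31109 - \left(\frac{2758}{1867} + \frac{4409}{\left(-14591\right) \left(-18966\right)}\right)}{-47755} = \left(31109 - \left(\frac{2758}{1867} + \frac{4409}{276732906}\right)\right) \left(- \frac{1}{47755}\right) = \left(31109 - \frac{763237586351}{516660335502}\right) \left(- \frac{1}{47755}\right) = \frac{16072023139545367}{516660335502} \left(- \frac{1}{47755}\right) = - \frac{16072023139545367}{24673114321898010}$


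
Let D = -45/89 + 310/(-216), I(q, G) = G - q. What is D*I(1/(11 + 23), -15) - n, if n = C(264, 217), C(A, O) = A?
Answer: -76744607/326808 ≈ -234.83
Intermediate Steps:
n = 264
D = -18655/9612 (D = -45*1/89 + 310*(-1/216) = -45/89 - 155/108 = -18655/9612 ≈ -1.9408)
D*I(1/(11 + 23), -15) - n = -18655*(-15 - 1/(11 + 23))/9612 - 1*264 = -18655*(-15 - 1/34)/9612 - 264 = -18655/9612*(-511/34) - 264 = 9532705/326808 - 264 = -76744607/326808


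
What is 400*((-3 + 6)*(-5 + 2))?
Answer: -3600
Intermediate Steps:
400*((-3 + 6)*(-5 + 2)) = 400*(3*(-3)) = 400*(-9) = -3600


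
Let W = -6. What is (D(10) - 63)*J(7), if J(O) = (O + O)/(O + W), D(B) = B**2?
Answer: 518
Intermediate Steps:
J(O) = 2*O/(-6 + O) (J(O) = (O + O)/(O - 6) = (2*O)/(-6 + O) = 2*O/(-6 + O))
(D(10) - 63)*J(7) = (10**2 - 63)*(2*7/(-6 + 7)) = (100 - 63)*(2*7/1) = 37*(2*7*1) = 37*14 = 518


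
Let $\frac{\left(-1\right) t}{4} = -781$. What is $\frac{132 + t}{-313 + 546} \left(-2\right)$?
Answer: $- \frac{6512}{233} \approx -27.948$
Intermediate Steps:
$t = 3124$ ($t = \left(-4\right) \left(-781\right) = 3124$)
$\frac{132 + t}{-313 + 546} \left(-2\right) = \frac{132 + 3124}{-313 + 546} \left(-2\right) = \frac{3256}{233} \left(-2\right) = - \frac{6512}{233}$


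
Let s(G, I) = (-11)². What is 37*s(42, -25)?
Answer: 4477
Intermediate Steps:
s(G, I) = 121
37*s(42, -25) = 37*121 = 4477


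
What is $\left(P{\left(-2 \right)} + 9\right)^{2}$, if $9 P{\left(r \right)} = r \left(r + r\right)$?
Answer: $\frac{7921}{81} \approx 97.79$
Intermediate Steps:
$P{\left(r \right)} = \frac{2 r^{2}}{9}$ ($P{\left(r \right)} = \frac{r \left(r + r\right)}{9} = \frac{r 2 r}{9} = \frac{2 r^{2}}{9}$)
$\left(P{\left(-2 \right)} + 9\right)^{2} = \left(\frac{2 \left(-2\right)^{2}}{9} + 9\right)^{2} = \left(\frac{2}{9} \cdot 4 + 9\right)^{2} = \left(\frac{8}{9} + 9\right)^{2} = \left(\frac{89}{9}\right)^{2} = \frac{7921}{81}$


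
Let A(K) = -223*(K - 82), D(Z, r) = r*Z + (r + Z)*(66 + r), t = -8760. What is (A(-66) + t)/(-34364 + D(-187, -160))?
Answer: 12122/14087 ≈ 0.86051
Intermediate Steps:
D(Z, r) = Z*r + (66 + r)*(Z + r) (D(Z, r) = Z*r + (Z + r)*(66 + r) = Z*r + (66 + r)*(Z + r))
A(K) = 18286 - 223*K (A(K) = -223*(-82 + K) = 18286 - 223*K)
(A(-66) + t)/(-34364 + D(-187, -160)) = ((18286 - 223*(-66)) - 8760)/(-34364 + ((-160)² + 66*(-187) + 66*(-160) + 2*(-187)*(-160))) = ((18286 + 14718) - 8760)/(-34364 + (25600 - 12342 - 10560 + 59840)) = (33004 - 8760)/(-34364 + 62538) = 24244/28174 = 24244*(1/28174) = 12122/14087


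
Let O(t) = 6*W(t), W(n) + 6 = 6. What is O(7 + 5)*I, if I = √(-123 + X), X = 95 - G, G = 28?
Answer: 0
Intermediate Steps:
W(n) = 0 (W(n) = -6 + 6 = 0)
X = 67 (X = 95 - 1*28 = 95 - 28 = 67)
I = 2*I*√14 (I = √(-123 + 67) = √(-56) = 2*I*√14 ≈ 7.4833*I)
O(t) = 0 (O(t) = 6*0 = 0)
O(7 + 5)*I = 0*(2*I*√14) = 0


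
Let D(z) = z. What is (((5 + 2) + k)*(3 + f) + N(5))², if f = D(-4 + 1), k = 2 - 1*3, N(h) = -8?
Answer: 64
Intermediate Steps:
k = -1 (k = 2 - 3 = -1)
f = -3 (f = -4 + 1 = -3)
(((5 + 2) + k)*(3 + f) + N(5))² = (((5 + 2) - 1)*(3 - 3) - 8)² = ((7 - 1)*0 - 8)² = (6*0 - 8)² = (0 - 8)² = (-8)² = 64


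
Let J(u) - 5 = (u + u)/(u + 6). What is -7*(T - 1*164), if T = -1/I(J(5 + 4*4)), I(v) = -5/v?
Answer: 51247/45 ≈ 1138.8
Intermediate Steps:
J(u) = 5 + 2*u/(6 + u) (J(u) = 5 + (u + u)/(u + 6) = 5 + (2*u)/(6 + u) = 5 + 2*u/(6 + u))
T = 59/45 (T = -1/((-5*(6 + (5 + 4*4))/(30 + 7*(5 + 4*4)))) = -1/((-5*(6 + (5 + 16))/(30 + 7*(5 + 16)))) = -1/((-5*(6 + 21)/(30 + 7*21))) = -1/((-5*27/(30 + 147))) = -1/((-5/((1/27)*177))) = -1/((-5/59/9)) = -1/((-5*9/59)) = -1/(-45/59) = -1*(-59/45) = 59/45 ≈ 1.3111)
-7*(T - 1*164) = -7*(59/45 - 1*164) = -7*(59/45 - 164) = -7*(-7321/45) = 51247/45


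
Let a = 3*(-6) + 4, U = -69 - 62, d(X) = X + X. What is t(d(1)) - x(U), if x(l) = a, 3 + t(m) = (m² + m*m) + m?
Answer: 21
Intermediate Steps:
d(X) = 2*X
t(m) = -3 + m + 2*m² (t(m) = -3 + ((m² + m*m) + m) = -3 + ((m² + m²) + m) = -3 + (2*m² + m) = -3 + (m + 2*m²) = -3 + m + 2*m²)
U = -131
a = -14 (a = -18 + 4 = -14)
x(l) = -14
t(d(1)) - x(U) = (-3 + 2*1 + 2*(2*1)²) - 1*(-14) = (-3 + 2 + 2*2²) + 14 = (-3 + 2 + 2*4) + 14 = (-3 + 2 + 8) + 14 = 7 + 14 = 21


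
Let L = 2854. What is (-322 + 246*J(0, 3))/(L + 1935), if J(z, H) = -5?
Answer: -1552/4789 ≈ -0.32408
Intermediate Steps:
(-322 + 246*J(0, 3))/(L + 1935) = (-322 + 246*(-5))/(2854 + 1935) = (-322 - 1230)/4789 = -1552*1/4789 = -1552/4789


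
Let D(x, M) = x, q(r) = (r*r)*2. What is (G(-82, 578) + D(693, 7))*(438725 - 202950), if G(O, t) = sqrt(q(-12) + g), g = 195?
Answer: 163392075 + 235775*sqrt(483) ≈ 1.6857e+8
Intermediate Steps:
q(r) = 2*r**2 (q(r) = r**2*2 = 2*r**2)
G(O, t) = sqrt(483) (G(O, t) = sqrt(2*(-12)**2 + 195) = sqrt(2*144 + 195) = sqrt(288 + 195) = sqrt(483))
(G(-82, 578) + D(693, 7))*(438725 - 202950) = (sqrt(483) + 693)*(438725 - 202950) = (693 + sqrt(483))*235775 = 163392075 + 235775*sqrt(483)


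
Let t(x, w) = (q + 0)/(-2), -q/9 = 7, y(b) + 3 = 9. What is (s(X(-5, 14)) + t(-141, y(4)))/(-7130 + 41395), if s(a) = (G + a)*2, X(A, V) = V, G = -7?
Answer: 13/9790 ≈ 0.0013279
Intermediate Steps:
y(b) = 6 (y(b) = -3 + 9 = 6)
q = -63 (q = -9*7 = -63)
t(x, w) = 63/2 (t(x, w) = (-63 + 0)/(-2) = -½*(-63) = 63/2)
s(a) = -14 + 2*a (s(a) = (-7 + a)*2 = -14 + 2*a)
(s(X(-5, 14)) + t(-141, y(4)))/(-7130 + 41395) = ((-14 + 2*14) + 63/2)/(-7130 + 41395) = ((-14 + 28) + 63/2)/34265 = (14 + 63/2)*(1/34265) = (91/2)*(1/34265) = 13/9790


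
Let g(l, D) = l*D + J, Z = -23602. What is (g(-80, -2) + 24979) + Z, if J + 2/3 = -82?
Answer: 4363/3 ≈ 1454.3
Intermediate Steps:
J = -248/3 (J = -2/3 - 82 = -248/3 ≈ -82.667)
g(l, D) = -248/3 + D*l (g(l, D) = l*D - 248/3 = D*l - 248/3 = -248/3 + D*l)
(g(-80, -2) + 24979) + Z = ((-248/3 - 2*(-80)) + 24979) - 23602 = ((-248/3 + 160) + 24979) - 23602 = (232/3 + 24979) - 23602 = 75169/3 - 23602 = 4363/3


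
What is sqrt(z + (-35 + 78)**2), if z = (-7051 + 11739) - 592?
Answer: sqrt(5945) ≈ 77.104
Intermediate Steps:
z = 4096 (z = 4688 - 592 = 4096)
sqrt(z + (-35 + 78)**2) = sqrt(4096 + (-35 + 78)**2) = sqrt(4096 + 43**2) = sqrt(4096 + 1849) = sqrt(5945)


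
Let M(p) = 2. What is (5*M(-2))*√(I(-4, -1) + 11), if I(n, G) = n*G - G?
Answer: 40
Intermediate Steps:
I(n, G) = -G + G*n (I(n, G) = G*n - G = -G + G*n)
(5*M(-2))*√(I(-4, -1) + 11) = (5*2)*√(-(-1 - 4) + 11) = 10*√(-1*(-5) + 11) = 10*√(5 + 11) = 10*√16 = 10*4 = 40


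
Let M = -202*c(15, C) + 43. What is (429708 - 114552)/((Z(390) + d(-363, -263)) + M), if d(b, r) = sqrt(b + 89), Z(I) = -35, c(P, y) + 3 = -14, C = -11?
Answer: 542383476/5923819 - 157578*I*sqrt(274)/5923819 ≈ 91.56 - 0.44032*I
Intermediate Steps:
c(P, y) = -17 (c(P, y) = -3 - 14 = -17)
d(b, r) = sqrt(89 + b)
M = 3477 (M = -202*(-17) + 43 = 3434 + 43 = 3477)
(429708 - 114552)/((Z(390) + d(-363, -263)) + M) = (429708 - 114552)/((-35 + sqrt(89 - 363)) + 3477) = 315156/((-35 + sqrt(-274)) + 3477) = 315156/((-35 + I*sqrt(274)) + 3477) = 315156/(3442 + I*sqrt(274))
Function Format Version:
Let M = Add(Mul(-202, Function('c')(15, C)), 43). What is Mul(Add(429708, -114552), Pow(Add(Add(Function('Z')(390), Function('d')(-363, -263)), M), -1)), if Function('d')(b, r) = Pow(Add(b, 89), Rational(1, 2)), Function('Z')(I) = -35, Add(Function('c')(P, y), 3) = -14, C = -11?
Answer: Add(Rational(542383476, 5923819), Mul(Rational(-157578, 5923819), I, Pow(274, Rational(1, 2)))) ≈ Add(91.560, Mul(-0.44032, I))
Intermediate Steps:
Function('c')(P, y) = -17 (Function('c')(P, y) = Add(-3, -14) = -17)
Function('d')(b, r) = Pow(Add(89, b), Rational(1, 2))
M = 3477 (M = Add(Mul(-202, -17), 43) = Add(3434, 43) = 3477)
Mul(Add(429708, -114552), Pow(Add(Add(Function('Z')(390), Function('d')(-363, -263)), M), -1)) = Mul(Add(429708, -114552), Pow(Add(Add(-35, Pow(Add(89, -363), Rational(1, 2))), 3477), -1)) = Mul(315156, Pow(Add(Add(-35, Pow(-274, Rational(1, 2))), 3477), -1)) = Mul(315156, Pow(Add(Add(-35, Mul(I, Pow(274, Rational(1, 2)))), 3477), -1)) = Mul(315156, Pow(Add(3442, Mul(I, Pow(274, Rational(1, 2)))), -1))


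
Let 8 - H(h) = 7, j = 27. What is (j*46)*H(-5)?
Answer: 1242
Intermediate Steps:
H(h) = 1 (H(h) = 8 - 1*7 = 8 - 7 = 1)
(j*46)*H(-5) = (27*46)*1 = 1242*1 = 1242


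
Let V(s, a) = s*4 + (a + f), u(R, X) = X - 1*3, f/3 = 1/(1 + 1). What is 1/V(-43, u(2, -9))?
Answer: -2/365 ≈ -0.0054795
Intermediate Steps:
f = 3/2 (f = 3/(1 + 1) = 3/2 ≈ 1.5000)
u(R, X) = -3 + X (u(R, X) = X - 3 = -3 + X)
V(s, a) = 3/2 + a + 4*s (V(s, a) = s*4 + (a + 3/2) = 4*s + (3/2 + a) = 3/2 + a + 4*s)
1/V(-43, u(2, -9)) = 1/(3/2 + (-3 - 9) + 4*(-43)) = 1/(3/2 - 12 - 172) = 1/(-365/2) = -2/365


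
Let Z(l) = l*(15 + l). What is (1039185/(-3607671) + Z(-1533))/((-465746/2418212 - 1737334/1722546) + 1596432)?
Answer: 2914236225248091817332294/1999221793740929882905045 ≈ 1.4577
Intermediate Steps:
(1039185/(-3607671) + Z(-1533))/((-465746/2418212 - 1737334/1722546) + 1596432) = (1039185/(-3607671) - 1533*(15 - 1533))/((-465746/2418212 - 1737334/1722546) + 1596432) = (1039185*(-1/3607671) - 1533*(-1518))/((-465746*1/2418212 - 1737334*1/1722546) + 1596432) = (-346395/1202557 + 2327094)/((-232873/1209106 - 868667/861273) + 1596432) = 2798462832963/(1202557*(-1250877709031/1041370351938 + 1596432)) = 2798462832963/(1202557*(1662475702807376185/1041370351938)) = (2798462832963/1202557)*(1041370351938/1662475702807376185) = 2914236225248091817332294/1999221793740929882905045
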